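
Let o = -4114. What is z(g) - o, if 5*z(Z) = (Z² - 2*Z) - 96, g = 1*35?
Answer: 21629/5 ≈ 4325.8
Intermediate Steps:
g = 35
z(Z) = -96/5 - 2*Z/5 + Z²/5 (z(Z) = ((Z² - 2*Z) - 96)/5 = (-96 + Z² - 2*Z)/5 = -96/5 - 2*Z/5 + Z²/5)
z(g) - o = (-96/5 - ⅖*35 + (⅕)*35²) - 1*(-4114) = (-96/5 - 14 + (⅕)*1225) + 4114 = (-96/5 - 14 + 245) + 4114 = 1059/5 + 4114 = 21629/5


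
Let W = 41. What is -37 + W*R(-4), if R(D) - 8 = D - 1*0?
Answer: 127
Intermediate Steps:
R(D) = 8 + D (R(D) = 8 + (D - 1*0) = 8 + (D + 0) = 8 + D)
-37 + W*R(-4) = -37 + 41*(8 - 4) = -37 + 41*4 = -37 + 164 = 127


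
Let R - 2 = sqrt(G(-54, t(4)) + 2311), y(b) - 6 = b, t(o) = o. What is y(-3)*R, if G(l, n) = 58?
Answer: 6 + 3*sqrt(2369) ≈ 152.02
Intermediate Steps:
y(b) = 6 + b
R = 2 + sqrt(2369) (R = 2 + sqrt(58 + 2311) = 2 + sqrt(2369) ≈ 50.672)
y(-3)*R = (6 - 3)*(2 + sqrt(2369)) = 3*(2 + sqrt(2369)) = 6 + 3*sqrt(2369)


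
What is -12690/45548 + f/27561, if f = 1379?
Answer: -143469199/627674214 ≈ -0.22857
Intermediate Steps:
-12690/45548 + f/27561 = -12690/45548 + 1379/27561 = -12690*1/45548 + 1379*(1/27561) = -6345/22774 + 1379/27561 = -143469199/627674214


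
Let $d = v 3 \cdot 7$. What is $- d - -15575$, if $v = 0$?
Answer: $15575$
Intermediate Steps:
$d = 0$ ($d = 0 \cdot 3 \cdot 7 = 0 \cdot 7 = 0$)
$- d - -15575 = \left(-1\right) 0 - -15575 = 0 + 15575 = 15575$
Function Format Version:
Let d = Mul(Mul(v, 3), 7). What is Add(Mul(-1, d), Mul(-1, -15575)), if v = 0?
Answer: 15575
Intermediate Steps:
d = 0 (d = Mul(Mul(0, 3), 7) = Mul(0, 7) = 0)
Add(Mul(-1, d), Mul(-1, -15575)) = Add(Mul(-1, 0), Mul(-1, -15575)) = Add(0, 15575) = 15575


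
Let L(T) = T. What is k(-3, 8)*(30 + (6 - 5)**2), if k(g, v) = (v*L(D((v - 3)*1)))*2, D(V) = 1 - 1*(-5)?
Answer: 2976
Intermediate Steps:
D(V) = 6 (D(V) = 1 + 5 = 6)
k(g, v) = 12*v (k(g, v) = (v*6)*2 = (6*v)*2 = 12*v)
k(-3, 8)*(30 + (6 - 5)**2) = (12*8)*(30 + (6 - 5)**2) = 96*(30 + 1**2) = 96*(30 + 1) = 96*31 = 2976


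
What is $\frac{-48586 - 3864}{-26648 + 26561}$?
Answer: $\frac{52450}{87} \approx 602.87$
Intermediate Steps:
$\frac{-48586 - 3864}{-26648 + 26561} = - \frac{52450}{-87} = \left(-52450\right) \left(- \frac{1}{87}\right) = \frac{52450}{87}$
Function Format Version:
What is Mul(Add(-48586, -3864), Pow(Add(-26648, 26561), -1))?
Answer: Rational(52450, 87) ≈ 602.87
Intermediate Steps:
Mul(Add(-48586, -3864), Pow(Add(-26648, 26561), -1)) = Mul(-52450, Pow(-87, -1)) = Mul(-52450, Rational(-1, 87)) = Rational(52450, 87)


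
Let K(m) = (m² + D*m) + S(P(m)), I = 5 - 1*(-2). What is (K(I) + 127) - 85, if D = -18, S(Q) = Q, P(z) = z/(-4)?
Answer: -147/4 ≈ -36.750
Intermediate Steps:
P(z) = -z/4 (P(z) = z*(-¼) = -z/4)
I = 7 (I = 5 + 2 = 7)
K(m) = m² - 73*m/4 (K(m) = (m² - 18*m) - m/4 = m² - 73*m/4)
(K(I) + 127) - 85 = ((¼)*7*(-73 + 4*7) + 127) - 85 = ((¼)*7*(-73 + 28) + 127) - 85 = ((¼)*7*(-45) + 127) - 85 = (-315/4 + 127) - 85 = 193/4 - 85 = -147/4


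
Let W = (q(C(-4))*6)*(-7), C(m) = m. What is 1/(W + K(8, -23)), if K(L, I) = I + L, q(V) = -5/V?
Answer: -2/135 ≈ -0.014815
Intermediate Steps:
W = -105/2 (W = (-5/(-4)*6)*(-7) = (-5*(-1/4)*6)*(-7) = ((5/4)*6)*(-7) = (15/2)*(-7) = -105/2 ≈ -52.500)
1/(W + K(8, -23)) = 1/(-105/2 + (-23 + 8)) = 1/(-105/2 - 15) = 1/(-135/2) = -2/135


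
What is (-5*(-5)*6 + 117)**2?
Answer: 71289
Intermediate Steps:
(-5*(-5)*6 + 117)**2 = (25*6 + 117)**2 = (150 + 117)**2 = 267**2 = 71289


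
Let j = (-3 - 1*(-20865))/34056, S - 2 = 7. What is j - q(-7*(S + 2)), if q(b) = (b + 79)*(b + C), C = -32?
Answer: 413615/1892 ≈ 218.61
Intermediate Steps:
S = 9 (S = 2 + 7 = 9)
q(b) = (-32 + b)*(79 + b) (q(b) = (b + 79)*(b - 32) = (79 + b)*(-32 + b) = (-32 + b)*(79 + b))
j = 1159/1892 (j = (-3 + 20865)*(1/34056) = 20862*(1/34056) = 1159/1892 ≈ 0.61258)
j - q(-7*(S + 2)) = 1159/1892 - (-2528 + (-7*(9 + 2))² + 47*(-7*(9 + 2))) = 1159/1892 - (-2528 + (-7*11)² + 47*(-7*11)) = 1159/1892 - (-2528 + (-77)² + 47*(-77)) = 1159/1892 - (-2528 + 5929 - 3619) = 1159/1892 - 1*(-218) = 1159/1892 + 218 = 413615/1892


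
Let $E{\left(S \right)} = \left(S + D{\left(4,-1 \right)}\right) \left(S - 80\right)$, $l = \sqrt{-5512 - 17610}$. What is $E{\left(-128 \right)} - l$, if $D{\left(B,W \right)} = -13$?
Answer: $29328 - i \sqrt{23122} \approx 29328.0 - 152.06 i$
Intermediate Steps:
$l = i \sqrt{23122}$ ($l = \sqrt{-23122} = i \sqrt{23122} \approx 152.06 i$)
$E{\left(S \right)} = \left(-80 + S\right) \left(-13 + S\right)$ ($E{\left(S \right)} = \left(S - 13\right) \left(S - 80\right) = \left(-13 + S\right) \left(-80 + S\right) = \left(-80 + S\right) \left(-13 + S\right)$)
$E{\left(-128 \right)} - l = \left(1040 + \left(-128\right)^{2} - -11904\right) - i \sqrt{23122} = \left(1040 + 16384 + 11904\right) - i \sqrt{23122} = 29328 - i \sqrt{23122}$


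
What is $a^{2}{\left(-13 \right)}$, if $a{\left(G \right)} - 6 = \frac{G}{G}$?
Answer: $49$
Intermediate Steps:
$a{\left(G \right)} = 7$ ($a{\left(G \right)} = 6 + \frac{G}{G} = 6 + 1 = 7$)
$a^{2}{\left(-13 \right)} = 7^{2} = 49$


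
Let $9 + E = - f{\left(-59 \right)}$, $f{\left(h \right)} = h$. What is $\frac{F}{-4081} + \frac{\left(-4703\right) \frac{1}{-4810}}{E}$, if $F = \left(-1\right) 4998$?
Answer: $\frac{174458849}{140211500} \approx 1.2443$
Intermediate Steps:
$F = -4998$
$E = 50$ ($E = -9 - -59 = -9 + 59 = 50$)
$\frac{F}{-4081} + \frac{\left(-4703\right) \frac{1}{-4810}}{E} = - \frac{4998}{-4081} + \frac{\left(-4703\right) \frac{1}{-4810}}{50} = \left(-4998\right) \left(- \frac{1}{4081}\right) + \left(-4703\right) \left(- \frac{1}{4810}\right) \frac{1}{50} = \frac{714}{583} + \frac{4703}{4810} \cdot \frac{1}{50} = \frac{714}{583} + \frac{4703}{240500} = \frac{174458849}{140211500}$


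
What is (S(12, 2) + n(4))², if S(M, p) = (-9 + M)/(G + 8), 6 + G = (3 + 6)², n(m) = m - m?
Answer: 9/6889 ≈ 0.0013064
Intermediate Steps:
n(m) = 0
G = 75 (G = -6 + (3 + 6)² = -6 + 9² = -6 + 81 = 75)
S(M, p) = -9/83 + M/83 (S(M, p) = (-9 + M)/(75 + 8) = (-9 + M)/83 = (-9 + M)*(1/83) = -9/83 + M/83)
(S(12, 2) + n(4))² = ((-9/83 + (1/83)*12) + 0)² = ((-9/83 + 12/83) + 0)² = (3/83 + 0)² = (3/83)² = 9/6889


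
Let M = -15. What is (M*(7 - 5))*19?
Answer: -570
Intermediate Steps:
(M*(7 - 5))*19 = -15*(7 - 5)*19 = -15*2*19 = -30*19 = -570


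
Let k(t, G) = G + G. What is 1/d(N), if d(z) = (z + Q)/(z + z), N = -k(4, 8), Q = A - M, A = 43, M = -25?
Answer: -8/13 ≈ -0.61539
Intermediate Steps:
k(t, G) = 2*G
Q = 68 (Q = 43 - 1*(-25) = 43 + 25 = 68)
N = -16 (N = -2*8 = -1*16 = -16)
d(z) = (68 + z)/(2*z) (d(z) = (z + 68)/(z + z) = (68 + z)/((2*z)) = (68 + z)*(1/(2*z)) = (68 + z)/(2*z))
1/d(N) = 1/((½)*(68 - 16)/(-16)) = 1/((½)*(-1/16)*52) = 1/(-13/8) = -8/13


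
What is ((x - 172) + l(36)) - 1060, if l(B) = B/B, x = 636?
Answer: -595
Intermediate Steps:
l(B) = 1
((x - 172) + l(36)) - 1060 = ((636 - 172) + 1) - 1060 = (464 + 1) - 1060 = 465 - 1060 = -595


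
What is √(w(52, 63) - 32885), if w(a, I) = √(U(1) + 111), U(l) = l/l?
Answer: √(-32885 + 4*√7) ≈ 181.31*I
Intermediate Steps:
U(l) = 1
w(a, I) = 4*√7 (w(a, I) = √(1 + 111) = √112 = 4*√7)
√(w(52, 63) - 32885) = √(4*√7 - 32885) = √(-32885 + 4*√7)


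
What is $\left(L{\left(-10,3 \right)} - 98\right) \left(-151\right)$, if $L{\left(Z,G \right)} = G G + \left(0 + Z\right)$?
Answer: $14949$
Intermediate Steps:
$L{\left(Z,G \right)} = Z + G^{2}$ ($L{\left(Z,G \right)} = G^{2} + Z = Z + G^{2}$)
$\left(L{\left(-10,3 \right)} - 98\right) \left(-151\right) = \left(\left(-10 + 3^{2}\right) - 98\right) \left(-151\right) = \left(\left(-10 + 9\right) - 98\right) \left(-151\right) = \left(-1 - 98\right) \left(-151\right) = \left(-99\right) \left(-151\right) = 14949$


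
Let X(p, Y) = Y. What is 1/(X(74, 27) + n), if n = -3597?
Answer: -1/3570 ≈ -0.00028011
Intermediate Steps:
1/(X(74, 27) + n) = 1/(27 - 3597) = 1/(-3570) = -1/3570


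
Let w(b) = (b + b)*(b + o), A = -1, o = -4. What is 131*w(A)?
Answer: 1310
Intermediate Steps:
w(b) = 2*b*(-4 + b) (w(b) = (b + b)*(b - 4) = (2*b)*(-4 + b) = 2*b*(-4 + b))
131*w(A) = 131*(2*(-1)*(-4 - 1)) = 131*(2*(-1)*(-5)) = 131*10 = 1310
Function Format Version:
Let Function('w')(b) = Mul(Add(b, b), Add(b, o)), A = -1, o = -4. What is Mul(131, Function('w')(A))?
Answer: 1310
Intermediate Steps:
Function('w')(b) = Mul(2, b, Add(-4, b)) (Function('w')(b) = Mul(Add(b, b), Add(b, -4)) = Mul(Mul(2, b), Add(-4, b)) = Mul(2, b, Add(-4, b)))
Mul(131, Function('w')(A)) = Mul(131, Mul(2, -1, Add(-4, -1))) = Mul(131, Mul(2, -1, -5)) = Mul(131, 10) = 1310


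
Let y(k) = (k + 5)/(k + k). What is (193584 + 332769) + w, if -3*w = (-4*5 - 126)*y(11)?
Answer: 17370817/33 ≈ 5.2639e+5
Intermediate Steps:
y(k) = (5 + k)/(2*k) (y(k) = (5 + k)/((2*k)) = (5 + k)*(1/(2*k)) = (5 + k)/(2*k))
w = 1168/33 (w = -(-4*5 - 126)*(½)*(5 + 11)/11/3 = -(-20 - 126)*(½)*(1/11)*16/3 = -(-146)*8/(3*11) = -⅓*(-1168/11) = 1168/33 ≈ 35.394)
(193584 + 332769) + w = (193584 + 332769) + 1168/33 = 526353 + 1168/33 = 17370817/33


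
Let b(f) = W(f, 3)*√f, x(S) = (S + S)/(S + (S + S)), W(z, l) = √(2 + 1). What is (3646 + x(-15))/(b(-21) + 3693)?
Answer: 3366785/3409578 - 2735*I*√7/3409578 ≈ 0.98745 - 0.0021223*I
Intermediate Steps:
W(z, l) = √3
x(S) = ⅔ (x(S) = (2*S)/(S + 2*S) = (2*S)/((3*S)) = (2*S)*(1/(3*S)) = ⅔)
b(f) = √3*√f
(3646 + x(-15))/(b(-21) + 3693) = (3646 + ⅔)/(√3*√(-21) + 3693) = 10940/(3*(√3*(I*√21) + 3693)) = 10940/(3*(3*I*√7 + 3693)) = 10940/(3*(3693 + 3*I*√7))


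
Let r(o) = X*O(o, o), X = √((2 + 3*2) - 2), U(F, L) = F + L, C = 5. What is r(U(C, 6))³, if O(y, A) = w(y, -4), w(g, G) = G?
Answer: -384*√6 ≈ -940.60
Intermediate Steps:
O(y, A) = -4
X = √6 (X = √((2 + 6) - 2) = √(8 - 2) = √6 ≈ 2.4495)
r(o) = -4*√6 (r(o) = √6*(-4) = -4*√6)
r(U(C, 6))³ = (-4*√6)³ = -384*√6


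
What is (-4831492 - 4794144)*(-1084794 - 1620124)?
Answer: 26036556077848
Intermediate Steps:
(-4831492 - 4794144)*(-1084794 - 1620124) = -9625636*(-2704918) = 26036556077848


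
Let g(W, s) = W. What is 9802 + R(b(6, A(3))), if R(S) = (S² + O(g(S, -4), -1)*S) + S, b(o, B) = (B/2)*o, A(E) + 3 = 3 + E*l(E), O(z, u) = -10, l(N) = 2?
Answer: 9964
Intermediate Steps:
A(E) = 2*E (A(E) = -3 + (3 + E*2) = -3 + (3 + 2*E) = 2*E)
b(o, B) = B*o/2 (b(o, B) = (B*(½))*o = (B/2)*o = B*o/2)
R(S) = S² - 9*S (R(S) = (S² - 10*S) + S = S² - 9*S)
9802 + R(b(6, A(3))) = 9802 + ((½)*(2*3)*6)*(-9 + (½)*(2*3)*6) = 9802 + ((½)*6*6)*(-9 + (½)*6*6) = 9802 + 18*(-9 + 18) = 9802 + 18*9 = 9802 + 162 = 9964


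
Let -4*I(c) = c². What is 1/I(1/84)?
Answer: -28224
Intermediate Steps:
I(c) = -c²/4
1/I(1/84) = 1/(-(1/84)²/4) = 1/(-¼*1/7056) = 1/(-1/28224) = -28224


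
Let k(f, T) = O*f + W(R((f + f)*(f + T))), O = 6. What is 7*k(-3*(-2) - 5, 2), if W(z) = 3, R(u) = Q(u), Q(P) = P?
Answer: 63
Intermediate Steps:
R(u) = u
k(f, T) = 3 + 6*f (k(f, T) = 6*f + 3 = 3 + 6*f)
7*k(-3*(-2) - 5, 2) = 7*(3 + 6*(-3*(-2) - 5)) = 7*(3 + 6*(6 - 5)) = 7*(3 + 6*1) = 7*(3 + 6) = 7*9 = 63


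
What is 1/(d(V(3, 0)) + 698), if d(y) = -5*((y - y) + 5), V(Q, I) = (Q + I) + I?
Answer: 1/673 ≈ 0.0014859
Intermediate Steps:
V(Q, I) = Q + 2*I (V(Q, I) = (I + Q) + I = Q + 2*I)
d(y) = -25 (d(y) = -5*(0 + 5) = -5*5 = -25)
1/(d(V(3, 0)) + 698) = 1/(-25 + 698) = 1/673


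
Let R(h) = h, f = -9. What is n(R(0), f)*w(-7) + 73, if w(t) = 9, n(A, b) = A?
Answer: 73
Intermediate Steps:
n(R(0), f)*w(-7) + 73 = 0*9 + 73 = 0 + 73 = 73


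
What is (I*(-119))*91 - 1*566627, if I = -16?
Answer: -393363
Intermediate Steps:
(I*(-119))*91 - 1*566627 = -16*(-119)*91 - 1*566627 = 1904*91 - 566627 = 173264 - 566627 = -393363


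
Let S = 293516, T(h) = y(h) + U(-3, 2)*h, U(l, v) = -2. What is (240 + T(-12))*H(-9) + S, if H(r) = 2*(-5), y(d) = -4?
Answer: 290916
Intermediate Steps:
H(r) = -10
T(h) = -4 - 2*h
(240 + T(-12))*H(-9) + S = (240 + (-4 - 2*(-12)))*(-10) + 293516 = (240 + (-4 + 24))*(-10) + 293516 = (240 + 20)*(-10) + 293516 = 260*(-10) + 293516 = -2600 + 293516 = 290916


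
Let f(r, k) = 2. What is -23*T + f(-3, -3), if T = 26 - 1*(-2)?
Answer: -642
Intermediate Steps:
T = 28 (T = 26 + 2 = 28)
-23*T + f(-3, -3) = -23*28 + 2 = -644 + 2 = -642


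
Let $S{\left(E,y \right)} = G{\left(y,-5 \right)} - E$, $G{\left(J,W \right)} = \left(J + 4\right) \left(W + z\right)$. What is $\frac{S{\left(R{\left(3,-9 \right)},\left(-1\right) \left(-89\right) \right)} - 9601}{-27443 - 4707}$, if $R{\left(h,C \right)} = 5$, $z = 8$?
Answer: $\frac{9327}{32150} \approx 0.29011$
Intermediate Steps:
$G{\left(J,W \right)} = \left(4 + J\right) \left(8 + W\right)$ ($G{\left(J,W \right)} = \left(J + 4\right) \left(W + 8\right) = \left(4 + J\right) \left(8 + W\right)$)
$S{\left(E,y \right)} = 12 - E + 3 y$ ($S{\left(E,y \right)} = \left(32 + 4 \left(-5\right) + 8 y + y \left(-5\right)\right) - E = \left(32 - 20 + 8 y - 5 y\right) - E = \left(12 + 3 y\right) - E = 12 - E + 3 y$)
$\frac{S{\left(R{\left(3,-9 \right)},\left(-1\right) \left(-89\right) \right)} - 9601}{-27443 - 4707} = \frac{\left(12 - 5 + 3 \left(\left(-1\right) \left(-89\right)\right)\right) - 9601}{-27443 - 4707} = \frac{\left(12 - 5 + 3 \cdot 89\right) - 9601}{-32150} = \left(\left(12 - 5 + 267\right) - 9601\right) \left(- \frac{1}{32150}\right) = \left(274 - 9601\right) \left(- \frac{1}{32150}\right) = \left(-9327\right) \left(- \frac{1}{32150}\right) = \frac{9327}{32150}$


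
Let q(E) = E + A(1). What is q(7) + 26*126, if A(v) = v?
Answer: 3284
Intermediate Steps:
q(E) = 1 + E (q(E) = E + 1 = 1 + E)
q(7) + 26*126 = (1 + 7) + 26*126 = 8 + 3276 = 3284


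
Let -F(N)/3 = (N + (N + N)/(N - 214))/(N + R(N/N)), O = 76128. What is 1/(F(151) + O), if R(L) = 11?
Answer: 3402/258978245 ≈ 1.3136e-5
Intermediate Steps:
F(N) = -3*(N + 2*N/(-214 + N))/(11 + N) (F(N) = -3*(N + (N + N)/(N - 214))/(N + 11) = -3*(N + (2*N)/(-214 + N))/(11 + N) = -3*(N + 2*N/(-214 + N))/(11 + N))
1/(F(151) + O) = 1/(3*151*(212 - 1*151)/(-2354 + 151² - 203*151) + 76128) = 1/(3*151*(212 - 151)/(-2354 + 22801 - 30653) + 76128) = 1/(3*151*61/(-10206) + 76128) = 1/(3*151*(-1/10206)*61 + 76128) = 1/(-9211/3402 + 76128) = 1/(258978245/3402) = 3402/258978245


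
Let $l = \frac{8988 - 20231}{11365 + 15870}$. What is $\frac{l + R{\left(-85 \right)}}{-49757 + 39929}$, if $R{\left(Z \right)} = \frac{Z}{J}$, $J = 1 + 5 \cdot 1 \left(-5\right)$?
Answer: $- \frac{2045143}{6423973920} \approx -0.00031836$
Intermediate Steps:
$l = - \frac{11243}{27235} \approx -0.41281$
$J = -24$ ($J = 1 + 5 \left(-5\right) = 1 - 25 = -24$)
$R{\left(Z \right)} = - \frac{Z}{24}$ ($R{\left(Z \right)} = \frac{Z}{-24} = Z \left(- \frac{1}{24}\right) = - \frac{Z}{24}$)
$\frac{l + R{\left(-85 \right)}}{-49757 + 39929} = \frac{- \frac{11243}{27235} - - \frac{85}{24}}{-49757 + 39929} = \frac{- \frac{11243}{27235} + \frac{85}{24}}{-9828} = \frac{2045143}{653640} \left(- \frac{1}{9828}\right) = - \frac{2045143}{6423973920}$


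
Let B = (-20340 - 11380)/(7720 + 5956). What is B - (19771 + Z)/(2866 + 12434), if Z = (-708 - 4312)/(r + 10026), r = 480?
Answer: -76339996439/21137546700 ≈ -3.6116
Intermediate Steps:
Z = -2510/5253 (Z = (-708 - 4312)/(480 + 10026) = -5020/10506 = -5020*1/10506 = -2510/5253 ≈ -0.47782)
B = -610/263 (B = -31720/13676 = -31720*1/13676 = -610/263 ≈ -2.3194)
B - (19771 + Z)/(2866 + 12434) = -610/263 - (19771 - 2510/5253)/(2866 + 12434) = -610/263 - 103854553/(5253*15300) = -610/263 - 1*103854553/80370900 = -610/263 - 103854553/80370900 = -76339996439/21137546700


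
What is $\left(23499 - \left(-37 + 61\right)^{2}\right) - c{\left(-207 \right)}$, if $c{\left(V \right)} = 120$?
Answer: $22803$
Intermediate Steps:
$\left(23499 - \left(-37 + 61\right)^{2}\right) - c{\left(-207 \right)} = \left(23499 - \left(-37 + 61\right)^{2}\right) - 120 = \left(23499 - 24^{2}\right) - 120 = \left(23499 - 576\right) - 120 = 22923 - 120 = 22803$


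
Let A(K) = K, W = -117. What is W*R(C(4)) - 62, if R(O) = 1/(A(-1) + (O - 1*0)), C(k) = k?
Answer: -101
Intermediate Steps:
R(O) = 1/(-1 + O) (R(O) = 1/(-1 + (O - 1*0)) = 1/(-1 + (O + 0)) = 1/(-1 + O))
W*R(C(4)) - 62 = -117/(-1 + 4) - 62 = -117/3 - 62 = -117*⅓ - 62 = -39 - 62 = -101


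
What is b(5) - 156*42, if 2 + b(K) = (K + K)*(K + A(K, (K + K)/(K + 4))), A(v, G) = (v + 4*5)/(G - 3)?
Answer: -112818/17 ≈ -6636.4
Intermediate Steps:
A(v, G) = (20 + v)/(-3 + G) (A(v, G) = (v + 20)/(-3 + G) = (20 + v)/(-3 + G))
b(K) = -2 + 2*K*(K + (20 + K)/(-3 + 2*K/(4 + K))) (b(K) = -2 + (K + K)*(K + (20 + K)/(-3 + (K + K)/(K + 4))) = -2 + (2*K)*(K + (20 + K)/(-3 + (2*K)/(4 + K))) = -2 + (2*K)*(K + (20 + K)/(-3 + 2*K/(4 + K))) = -2 + 2*K*(K + (20 + K)/(-3 + 2*K/(4 + K))))
b(5) - 156*42 = 6*(-4 - 27*5 - 4*5²)/(12 + 5) - 156*42 = 6*(-4 - 135 - 4*25)/17 - 6552 = 6*(1/17)*(-4 - 135 - 100) - 6552 = 6*(1/17)*(-239) - 6552 = -1434/17 - 6552 = -112818/17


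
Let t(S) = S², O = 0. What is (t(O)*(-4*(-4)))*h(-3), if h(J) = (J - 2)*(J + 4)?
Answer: 0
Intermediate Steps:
h(J) = (-2 + J)*(4 + J)
(t(O)*(-4*(-4)))*h(-3) = (0²*(-4*(-4)))*(-8 + (-3)² + 2*(-3)) = (0*16)*(-8 + 9 - 6) = 0*(-5) = 0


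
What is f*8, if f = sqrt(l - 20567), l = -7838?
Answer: 8*I*sqrt(28405) ≈ 1348.3*I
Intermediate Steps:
f = I*sqrt(28405) (f = sqrt(-7838 - 20567) = sqrt(-28405) = I*sqrt(28405) ≈ 168.54*I)
f*8 = (I*sqrt(28405))*8 = 8*I*sqrt(28405)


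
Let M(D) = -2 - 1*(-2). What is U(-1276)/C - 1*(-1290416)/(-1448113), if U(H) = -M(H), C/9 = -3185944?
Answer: -1290416/1448113 ≈ -0.89110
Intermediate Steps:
C = -28673496 (C = 9*(-3185944) = -28673496)
M(D) = 0 (M(D) = -2 + 2 = 0)
U(H) = 0 (U(H) = -1*0 = 0)
U(-1276)/C - 1*(-1290416)/(-1448113) = 0/(-28673496) - 1*(-1290416)/(-1448113) = 0*(-1/28673496) + 1290416*(-1/1448113) = 0 - 1290416/1448113 = -1290416/1448113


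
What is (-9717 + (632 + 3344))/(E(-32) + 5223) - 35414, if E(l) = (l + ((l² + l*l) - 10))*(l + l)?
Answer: -4361617913/123161 ≈ -35414.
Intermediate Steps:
E(l) = 2*l*(-10 + l + 2*l²) (E(l) = (l + ((l² + l²) - 10))*(2*l) = (l + (2*l² - 10))*(2*l) = (l + (-10 + 2*l²))*(2*l) = (-10 + l + 2*l²)*(2*l) = 2*l*(-10 + l + 2*l²))
(-9717 + (632 + 3344))/(E(-32) + 5223) - 35414 = (-9717 + (632 + 3344))/(2*(-32)*(-10 - 32 + 2*(-32)²) + 5223) - 35414 = (-9717 + 3976)/(2*(-32)*(-10 - 32 + 2*1024) + 5223) - 35414 = -5741/(2*(-32)*(-10 - 32 + 2048) + 5223) - 35414 = -5741/(2*(-32)*2006 + 5223) - 35414 = -5741/(-128384 + 5223) - 35414 = -5741/(-123161) - 35414 = -5741*(-1/123161) - 35414 = 5741/123161 - 35414 = -4361617913/123161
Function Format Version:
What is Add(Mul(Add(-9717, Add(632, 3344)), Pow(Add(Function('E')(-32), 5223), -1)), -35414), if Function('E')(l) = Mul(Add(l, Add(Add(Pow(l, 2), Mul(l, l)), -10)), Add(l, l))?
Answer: Rational(-4361617913, 123161) ≈ -35414.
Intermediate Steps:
Function('E')(l) = Mul(2, l, Add(-10, l, Mul(2, Pow(l, 2)))) (Function('E')(l) = Mul(Add(l, Add(Add(Pow(l, 2), Pow(l, 2)), -10)), Mul(2, l)) = Mul(Add(l, Add(Mul(2, Pow(l, 2)), -10)), Mul(2, l)) = Mul(Add(l, Add(-10, Mul(2, Pow(l, 2)))), Mul(2, l)) = Mul(Add(-10, l, Mul(2, Pow(l, 2))), Mul(2, l)) = Mul(2, l, Add(-10, l, Mul(2, Pow(l, 2)))))
Add(Mul(Add(-9717, Add(632, 3344)), Pow(Add(Function('E')(-32), 5223), -1)), -35414) = Add(Mul(Add(-9717, Add(632, 3344)), Pow(Add(Mul(2, -32, Add(-10, -32, Mul(2, Pow(-32, 2)))), 5223), -1)), -35414) = Add(Mul(Add(-9717, 3976), Pow(Add(Mul(2, -32, Add(-10, -32, Mul(2, 1024))), 5223), -1)), -35414) = Add(Mul(-5741, Pow(Add(Mul(2, -32, Add(-10, -32, 2048)), 5223), -1)), -35414) = Add(Mul(-5741, Pow(Add(Mul(2, -32, 2006), 5223), -1)), -35414) = Add(Mul(-5741, Pow(Add(-128384, 5223), -1)), -35414) = Add(Mul(-5741, Pow(-123161, -1)), -35414) = Add(Mul(-5741, Rational(-1, 123161)), -35414) = Add(Rational(5741, 123161), -35414) = Rational(-4361617913, 123161)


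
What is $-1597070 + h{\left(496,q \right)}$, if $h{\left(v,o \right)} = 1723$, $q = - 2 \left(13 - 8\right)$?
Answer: $-1595347$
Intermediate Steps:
$q = -10$ ($q = \left(-2\right) 5 = -10$)
$-1597070 + h{\left(496,q \right)} = -1597070 + 1723 = -1595347$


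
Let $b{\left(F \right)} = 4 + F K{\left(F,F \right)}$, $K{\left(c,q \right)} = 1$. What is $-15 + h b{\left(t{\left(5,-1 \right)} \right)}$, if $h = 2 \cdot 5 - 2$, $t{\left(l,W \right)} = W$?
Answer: $9$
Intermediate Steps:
$b{\left(F \right)} = 4 + F$ ($b{\left(F \right)} = 4 + F 1 = 4 + F$)
$h = 8$ ($h = 10 - 2 = 8$)
$-15 + h b{\left(t{\left(5,-1 \right)} \right)} = -15 + 8 \left(4 - 1\right) = -15 + 8 \cdot 3 = -15 + 24 = 9$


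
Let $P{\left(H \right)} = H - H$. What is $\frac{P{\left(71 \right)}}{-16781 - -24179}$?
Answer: $0$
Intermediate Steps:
$P{\left(H \right)} = 0$
$\frac{P{\left(71 \right)}}{-16781 - -24179} = \frac{0}{-16781 - -24179} = \frac{0}{-16781 + 24179} = \frac{0}{7398} = 0 \cdot \frac{1}{7398} = 0$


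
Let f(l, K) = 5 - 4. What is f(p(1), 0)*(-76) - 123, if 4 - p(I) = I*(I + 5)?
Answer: -199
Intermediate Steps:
p(I) = 4 - I*(5 + I) (p(I) = 4 - I*(I + 5) = 4 - I*(5 + I))
f(l, K) = 1
f(p(1), 0)*(-76) - 123 = 1*(-76) - 123 = -76 - 123 = -199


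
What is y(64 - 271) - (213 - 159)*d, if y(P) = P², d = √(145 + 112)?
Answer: 42849 - 54*√257 ≈ 41983.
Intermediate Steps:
d = √257 ≈ 16.031
y(64 - 271) - (213 - 159)*d = (64 - 271)² - (213 - 159)*√257 = (-207)² - 54*√257 = 42849 - 54*√257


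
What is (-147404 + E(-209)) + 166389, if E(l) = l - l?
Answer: 18985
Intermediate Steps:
E(l) = 0
(-147404 + E(-209)) + 166389 = (-147404 + 0) + 166389 = -147404 + 166389 = 18985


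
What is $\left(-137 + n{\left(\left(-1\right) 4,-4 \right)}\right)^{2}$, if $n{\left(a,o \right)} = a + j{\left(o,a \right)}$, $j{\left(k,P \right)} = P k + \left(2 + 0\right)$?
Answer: $15129$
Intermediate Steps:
$j{\left(k,P \right)} = 2 + P k$ ($j{\left(k,P \right)} = P k + 2 = 2 + P k$)
$n{\left(a,o \right)} = 2 + a + a o$ ($n{\left(a,o \right)} = a + \left(2 + a o\right) = 2 + a + a o$)
$\left(-137 + n{\left(\left(-1\right) 4,-4 \right)}\right)^{2} = \left(-137 + \left(2 - 4 + \left(-1\right) 4 \left(-4\right)\right)\right)^{2} = \left(-137 - -14\right)^{2} = \left(-137 + \left(2 - 4 + 16\right)\right)^{2} = \left(-137 + 14\right)^{2} = \left(-123\right)^{2} = 15129$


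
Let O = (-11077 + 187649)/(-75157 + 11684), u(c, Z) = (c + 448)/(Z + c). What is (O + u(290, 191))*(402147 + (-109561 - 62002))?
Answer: -237364777456/825149 ≈ -2.8766e+5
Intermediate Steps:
u(c, Z) = (448 + c)/(Z + c)
O = -176572/63473 (O = 176572/(-63473) = 176572*(-1/63473) = -176572/63473 ≈ -2.7818)
(O + u(290, 191))*(402147 + (-109561 - 62002)) = (-176572/63473 + (448 + 290)/(191 + 290))*(402147 + (-109561 - 62002)) = (-176572/63473 + 738/481)*(402147 - 171563) = (-176572/63473 + (1/481)*738)*230584 = (-176572/63473 + 738/481)*230584 = -38088058/30530513*230584 = -237364777456/825149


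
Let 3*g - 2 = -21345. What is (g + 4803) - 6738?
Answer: -27148/3 ≈ -9049.3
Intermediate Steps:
g = -21343/3 (g = 2/3 + (1/3)*(-21345) = 2/3 - 7115 = -21343/3 ≈ -7114.3)
(g + 4803) - 6738 = (-21343/3 + 4803) - 6738 = -6934/3 - 6738 = -27148/3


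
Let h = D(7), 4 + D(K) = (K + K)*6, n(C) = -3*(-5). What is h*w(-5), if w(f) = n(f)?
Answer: 1200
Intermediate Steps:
n(C) = 15
w(f) = 15
D(K) = -4 + 12*K (D(K) = -4 + (K + K)*6 = -4 + (2*K)*6 = -4 + 12*K)
h = 80 (h = -4 + 12*7 = -4 + 84 = 80)
h*w(-5) = 80*15 = 1200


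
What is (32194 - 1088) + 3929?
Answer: 35035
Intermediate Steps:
(32194 - 1088) + 3929 = 31106 + 3929 = 35035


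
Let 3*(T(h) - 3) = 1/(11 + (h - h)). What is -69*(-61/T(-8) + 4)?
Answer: 111297/100 ≈ 1113.0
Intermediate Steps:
T(h) = 100/33 (T(h) = 3 + 1/(3*(11 + (h - h))) = 3 + 1/(3*(11 + 0)) = 3 + (⅓)/11 = 3 + (⅓)*(1/11) = 3 + 1/33 = 100/33)
-69*(-61/T(-8) + 4) = -69*(-61/100/33 + 4) = -69*(-61*33/100 + 4) = -69*(-2013/100 + 4) = -69*(-1613/100) = 111297/100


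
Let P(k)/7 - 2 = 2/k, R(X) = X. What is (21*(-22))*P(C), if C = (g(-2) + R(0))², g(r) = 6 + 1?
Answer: -6600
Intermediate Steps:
g(r) = 7
C = 49 (C = (7 + 0)² = 7² = 49)
P(k) = 14 + 14/k (P(k) = 14 + 7*(2/k) = 14 + 14/k)
(21*(-22))*P(C) = (21*(-22))*(14 + 14/49) = -462*(14 + 14*(1/49)) = -462*(14 + 2/7) = -462*100/7 = -6600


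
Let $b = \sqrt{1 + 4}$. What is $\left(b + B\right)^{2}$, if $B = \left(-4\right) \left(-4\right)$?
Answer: $\left(16 + \sqrt{5}\right)^{2} \approx 332.55$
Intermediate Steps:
$B = 16$
$b = \sqrt{5} \approx 2.2361$
$\left(b + B\right)^{2} = \left(\sqrt{5} + 16\right)^{2} = \left(16 + \sqrt{5}\right)^{2}$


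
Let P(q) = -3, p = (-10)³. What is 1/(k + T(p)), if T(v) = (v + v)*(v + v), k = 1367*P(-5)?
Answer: 1/3995899 ≈ 2.5026e-7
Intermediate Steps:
p = -1000
k = -4101 (k = 1367*(-3) = -4101)
T(v) = 4*v² (T(v) = (2*v)*(2*v) = 4*v²)
1/(k + T(p)) = 1/(-4101 + 4*(-1000)²) = 1/(-4101 + 4*1000000) = 1/(-4101 + 4000000) = 1/3995899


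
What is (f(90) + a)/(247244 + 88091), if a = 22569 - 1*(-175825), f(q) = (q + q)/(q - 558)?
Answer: 2579117/4359355 ≈ 0.59163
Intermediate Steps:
f(q) = 2*q/(-558 + q) (f(q) = (2*q)/(-558 + q) = 2*q/(-558 + q))
a = 198394 (a = 22569 + 175825 = 198394)
(f(90) + a)/(247244 + 88091) = (2*90/(-558 + 90) + 198394)/(247244 + 88091) = (2*90/(-468) + 198394)/335335 = (2*90*(-1/468) + 198394)*(1/335335) = (-5/13 + 198394)*(1/335335) = (2579117/13)*(1/335335) = 2579117/4359355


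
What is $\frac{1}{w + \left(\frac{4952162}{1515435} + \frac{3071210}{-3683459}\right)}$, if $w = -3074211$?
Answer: $- \frac{5582042689665}{17160363452171167307} \approx -3.2529 \cdot 10^{-7}$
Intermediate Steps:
$\frac{1}{w + \left(\frac{4952162}{1515435} + \frac{3071210}{-3683459}\right)} = \frac{1}{-3074211 + \left(\frac{4952162}{1515435} + \frac{3071210}{-3683459}\right)} = \frac{1}{-3074211 + \left(4952162 \cdot \frac{1}{1515435} + 3071210 \left(- \frac{1}{3683459}\right)\right)} = \frac{1}{-3074211 + \left(\frac{4952162}{1515435} - \frac{3071210}{3683459}\right)} = \frac{1}{-3074211 + \frac{13586866562008}{5582042689665}} = \frac{1}{- \frac{17160363452171167307}{5582042689665}} = - \frac{5582042689665}{17160363452171167307}$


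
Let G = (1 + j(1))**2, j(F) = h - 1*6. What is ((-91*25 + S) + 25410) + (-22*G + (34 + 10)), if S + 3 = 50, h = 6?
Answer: 23204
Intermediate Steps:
j(F) = 0 (j(F) = 6 - 1*6 = 6 - 6 = 0)
G = 1 (G = (1 + 0)**2 = 1**2 = 1)
S = 47 (S = -3 + 50 = 47)
((-91*25 + S) + 25410) + (-22*G + (34 + 10)) = ((-91*25 + 47) + 25410) + (-22*1 + (34 + 10)) = ((-2275 + 47) + 25410) + (-22 + 44) = (-2228 + 25410) + 22 = 23182 + 22 = 23204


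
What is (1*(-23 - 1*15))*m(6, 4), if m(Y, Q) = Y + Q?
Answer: -380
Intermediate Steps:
m(Y, Q) = Q + Y
(1*(-23 - 1*15))*m(6, 4) = (1*(-23 - 1*15))*(4 + 6) = (1*(-23 - 15))*10 = (1*(-38))*10 = -38*10 = -380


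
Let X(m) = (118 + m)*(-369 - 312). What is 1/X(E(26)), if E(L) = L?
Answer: -1/98064 ≈ -1.0197e-5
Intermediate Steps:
X(m) = -80358 - 681*m (X(m) = (118 + m)*(-681) = -80358 - 681*m)
1/X(E(26)) = 1/(-80358 - 681*26) = 1/(-80358 - 17706) = 1/(-98064) = -1/98064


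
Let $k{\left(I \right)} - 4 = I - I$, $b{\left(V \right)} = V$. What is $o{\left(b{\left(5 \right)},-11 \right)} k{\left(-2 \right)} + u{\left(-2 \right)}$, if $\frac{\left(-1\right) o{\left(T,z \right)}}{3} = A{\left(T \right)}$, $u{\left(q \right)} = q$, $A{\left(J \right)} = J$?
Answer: $-62$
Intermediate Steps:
$k{\left(I \right)} = 4$ ($k{\left(I \right)} = 4 + \left(I - I\right) = 4 + 0 = 4$)
$o{\left(T,z \right)} = - 3 T$
$o{\left(b{\left(5 \right)},-11 \right)} k{\left(-2 \right)} + u{\left(-2 \right)} = \left(-3\right) 5 \cdot 4 - 2 = \left(-15\right) 4 - 2 = -60 - 2 = -62$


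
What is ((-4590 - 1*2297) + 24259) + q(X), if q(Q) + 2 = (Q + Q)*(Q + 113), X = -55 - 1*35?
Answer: 13230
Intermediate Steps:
X = -90 (X = -55 - 35 = -90)
q(Q) = -2 + 2*Q*(113 + Q) (q(Q) = -2 + (Q + Q)*(Q + 113) = -2 + (2*Q)*(113 + Q) = -2 + 2*Q*(113 + Q))
((-4590 - 1*2297) + 24259) + q(X) = ((-4590 - 1*2297) + 24259) + (-2 + 2*(-90)² + 226*(-90)) = ((-4590 - 2297) + 24259) + (-2 + 2*8100 - 20340) = (-6887 + 24259) + (-2 + 16200 - 20340) = 17372 - 4142 = 13230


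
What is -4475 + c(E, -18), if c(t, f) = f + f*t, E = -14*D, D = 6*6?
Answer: 4579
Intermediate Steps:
D = 36
E = -504 (E = -14*36 = -504)
-4475 + c(E, -18) = -4475 - 18*(1 - 504) = -4475 - 18*(-503) = -4475 + 9054 = 4579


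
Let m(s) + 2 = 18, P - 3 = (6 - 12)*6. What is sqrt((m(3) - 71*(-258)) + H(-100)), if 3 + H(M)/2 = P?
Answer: sqrt(18262) ≈ 135.14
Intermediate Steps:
P = -33 (P = 3 + (6 - 12)*6 = 3 - 6*6 = 3 - 36 = -33)
H(M) = -72 (H(M) = -6 + 2*(-33) = -6 - 66 = -72)
m(s) = 16 (m(s) = -2 + 18 = 16)
sqrt((m(3) - 71*(-258)) + H(-100)) = sqrt((16 - 71*(-258)) - 72) = sqrt((16 + 18318) - 72) = sqrt(18334 - 72) = sqrt(18262)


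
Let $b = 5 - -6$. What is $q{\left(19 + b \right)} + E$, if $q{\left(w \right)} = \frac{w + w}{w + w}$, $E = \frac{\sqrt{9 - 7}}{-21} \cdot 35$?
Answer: $1 - \frac{5 \sqrt{2}}{3} \approx -1.357$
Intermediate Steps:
$b = 11$ ($b = 5 + 6 = 11$)
$E = - \frac{5 \sqrt{2}}{3}$ ($E = \sqrt{2} \left(- \frac{1}{21}\right) 35 = - \frac{\sqrt{2}}{21} \cdot 35 = - \frac{5 \sqrt{2}}{3} \approx -2.357$)
$q{\left(w \right)} = 1$ ($q{\left(w \right)} = \frac{2 w}{2 w} = 2 w \frac{1}{2 w} = 1$)
$q{\left(19 + b \right)} + E = 1 - \frac{5 \sqrt{2}}{3}$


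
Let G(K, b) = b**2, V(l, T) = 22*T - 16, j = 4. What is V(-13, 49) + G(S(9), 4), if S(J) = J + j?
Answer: 1078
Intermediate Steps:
V(l, T) = -16 + 22*T
S(J) = 4 + J (S(J) = J + 4 = 4 + J)
V(-13, 49) + G(S(9), 4) = (-16 + 22*49) + 4**2 = (-16 + 1078) + 16 = 1062 + 16 = 1078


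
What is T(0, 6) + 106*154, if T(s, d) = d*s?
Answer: 16324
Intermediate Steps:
T(0, 6) + 106*154 = 6*0 + 106*154 = 0 + 16324 = 16324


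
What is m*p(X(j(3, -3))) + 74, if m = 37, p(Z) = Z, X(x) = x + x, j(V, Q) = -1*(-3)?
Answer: 296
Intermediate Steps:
j(V, Q) = 3
X(x) = 2*x
m*p(X(j(3, -3))) + 74 = 37*(2*3) + 74 = 37*6 + 74 = 222 + 74 = 296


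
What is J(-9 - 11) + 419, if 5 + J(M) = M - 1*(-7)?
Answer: 401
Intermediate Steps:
J(M) = 2 + M (J(M) = -5 + (M - 1*(-7)) = -5 + (M + 7) = -5 + (7 + M) = 2 + M)
J(-9 - 11) + 419 = (2 + (-9 - 11)) + 419 = (2 - 20) + 419 = -18 + 419 = 401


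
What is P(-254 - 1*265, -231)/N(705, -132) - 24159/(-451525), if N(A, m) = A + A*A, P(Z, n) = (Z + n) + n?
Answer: 772114203/14982502550 ≈ 0.051534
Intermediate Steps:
P(Z, n) = Z + 2*n
N(A, m) = A + A²
P(-254 - 1*265, -231)/N(705, -132) - 24159/(-451525) = ((-254 - 1*265) + 2*(-231))/((705*(1 + 705))) - 24159/(-451525) = ((-254 - 265) - 462)/((705*706)) - 24159*(-1/451525) = (-519 - 462)/497730 + 24159/451525 = -981*1/497730 + 24159/451525 = -327/165910 + 24159/451525 = 772114203/14982502550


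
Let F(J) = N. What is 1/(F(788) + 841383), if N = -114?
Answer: 1/841269 ≈ 1.1887e-6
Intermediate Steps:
F(J) = -114
1/(F(788) + 841383) = 1/(-114 + 841383) = 1/841269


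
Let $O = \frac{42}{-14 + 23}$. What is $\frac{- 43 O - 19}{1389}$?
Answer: $- \frac{659}{4167} \approx -0.15815$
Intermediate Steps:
$O = \frac{14}{3}$ ($O = \frac{42}{9} = 42 \cdot \frac{1}{9} = \frac{14}{3} \approx 4.6667$)
$\frac{- 43 O - 19}{1389} = \frac{\left(-43\right) \frac{14}{3} - 19}{1389} = \left(- \frac{602}{3} - 19\right) \frac{1}{1389} = \left(- \frac{659}{3}\right) \frac{1}{1389} = - \frac{659}{4167}$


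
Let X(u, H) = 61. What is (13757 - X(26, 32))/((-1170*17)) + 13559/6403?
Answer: 90996511/63677835 ≈ 1.4290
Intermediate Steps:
(13757 - X(26, 32))/((-1170*17)) + 13559/6403 = (13757 - 1*61)/((-1170*17)) + 13559/6403 = (13757 - 61)/(-19890) + 13559*(1/6403) = 13696*(-1/19890) + 13559/6403 = -6848/9945 + 13559/6403 = 90996511/63677835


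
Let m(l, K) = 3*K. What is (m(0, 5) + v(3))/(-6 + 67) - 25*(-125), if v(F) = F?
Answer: 190643/61 ≈ 3125.3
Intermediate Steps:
(m(0, 5) + v(3))/(-6 + 67) - 25*(-125) = (3*5 + 3)/(-6 + 67) - 25*(-125) = (15 + 3)/61 + 3125 = 18*(1/61) + 3125 = 18/61 + 3125 = 190643/61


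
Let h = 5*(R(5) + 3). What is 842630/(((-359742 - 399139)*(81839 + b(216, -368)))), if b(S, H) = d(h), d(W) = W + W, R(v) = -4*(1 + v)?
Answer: -842630/61946697149 ≈ -1.3603e-5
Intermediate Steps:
R(v) = -4 - 4*v
h = -105 (h = 5*((-4 - 4*5) + 3) = 5*((-4 - 20) + 3) = 5*(-24 + 3) = 5*(-21) = -105)
d(W) = 2*W
b(S, H) = -210 (b(S, H) = 2*(-105) = -210)
842630/(((-359742 - 399139)*(81839 + b(216, -368)))) = 842630/(((-359742 - 399139)*(81839 - 210))) = 842630/((-758881*81629)) = 842630/(-61946697149) = 842630*(-1/61946697149) = -842630/61946697149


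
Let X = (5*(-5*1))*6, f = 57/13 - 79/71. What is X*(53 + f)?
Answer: -7790850/923 ≈ -8440.8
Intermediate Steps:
f = 3020/923 (f = 57*(1/13) - 79*1/71 = 57/13 - 79/71 = 3020/923 ≈ 3.2719)
X = -150 (X = (5*(-5))*6 = -25*6 = -150)
X*(53 + f) = -150*(53 + 3020/923) = -150*51939/923 = -7790850/923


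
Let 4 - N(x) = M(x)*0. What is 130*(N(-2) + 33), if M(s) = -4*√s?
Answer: 4810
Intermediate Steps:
N(x) = 4 (N(x) = 4 - (-4*√x)*0 = 4 - 1*0 = 4 + 0 = 4)
130*(N(-2) + 33) = 130*(4 + 33) = 130*37 = 4810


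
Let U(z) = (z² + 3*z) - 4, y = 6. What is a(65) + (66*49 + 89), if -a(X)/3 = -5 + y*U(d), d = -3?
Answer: 3410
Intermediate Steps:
U(z) = -4 + z² + 3*z
a(X) = 87 (a(X) = -3*(-5 + 6*(-4 + (-3)² + 3*(-3))) = -3*(-5 + 6*(-4 + 9 - 9)) = -3*(-5 + 6*(-4)) = -3*(-5 - 24) = -3*(-29) = 87)
a(65) + (66*49 + 89) = 87 + (66*49 + 89) = 87 + (3234 + 89) = 87 + 3323 = 3410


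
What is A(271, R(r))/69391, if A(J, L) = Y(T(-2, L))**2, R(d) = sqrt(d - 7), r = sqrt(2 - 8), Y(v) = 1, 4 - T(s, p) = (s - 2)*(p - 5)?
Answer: 1/69391 ≈ 1.4411e-5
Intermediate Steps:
T(s, p) = 4 - (-5 + p)*(-2 + s) (T(s, p) = 4 - (s - 2)*(p - 5) = 4 - (-2 + s)*(-5 + p) = 4 - (-5 + p)*(-2 + s))
r = I*sqrt(6) (r = sqrt(-6) = I*sqrt(6) ≈ 2.4495*I)
R(d) = sqrt(-7 + d)
A(J, L) = 1 (A(J, L) = 1**2 = 1)
A(271, R(r))/69391 = 1/69391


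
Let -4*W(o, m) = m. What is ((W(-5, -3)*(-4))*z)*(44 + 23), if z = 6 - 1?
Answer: -1005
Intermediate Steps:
W(o, m) = -m/4
z = 5
((W(-5, -3)*(-4))*z)*(44 + 23) = ((-¼*(-3)*(-4))*5)*(44 + 23) = (((¾)*(-4))*5)*67 = -3*5*67 = -15*67 = -1005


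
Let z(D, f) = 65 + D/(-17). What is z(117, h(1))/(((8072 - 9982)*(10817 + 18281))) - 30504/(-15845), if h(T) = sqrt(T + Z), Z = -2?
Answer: 1441026571169/748527354535 ≈ 1.9251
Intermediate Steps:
h(T) = sqrt(-2 + T) (h(T) = sqrt(T - 2) = sqrt(-2 + T))
z(D, f) = 65 - D/17 (z(D, f) = 65 + D*(-1/17) = 65 - D/17)
z(117, h(1))/(((8072 - 9982)*(10817 + 18281))) - 30504/(-15845) = (65 - 1/17*117)/(((8072 - 9982)*(10817 + 18281))) - 30504/(-15845) = (65 - 117/17)/((-1910*29098)) - 30504*(-1/15845) = (988/17)/(-55577180) + 30504/15845 = (988/17)*(-1/55577180) + 30504/15845 = -247/236203015 + 30504/15845 = 1441026571169/748527354535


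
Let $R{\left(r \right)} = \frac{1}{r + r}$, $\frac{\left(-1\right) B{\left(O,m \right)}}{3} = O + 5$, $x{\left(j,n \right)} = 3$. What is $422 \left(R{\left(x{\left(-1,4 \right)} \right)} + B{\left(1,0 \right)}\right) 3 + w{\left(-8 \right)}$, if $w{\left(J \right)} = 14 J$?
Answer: $-22689$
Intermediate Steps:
$B{\left(O,m \right)} = -15 - 3 O$ ($B{\left(O,m \right)} = - 3 \left(O + 5\right) = - 3 \left(5 + O\right) = -15 - 3 O$)
$R{\left(r \right)} = \frac{1}{2 r}$
$422 \left(R{\left(x{\left(-1,4 \right)} \right)} + B{\left(1,0 \right)}\right) 3 + w{\left(-8 \right)} = 422 \left(\frac{1}{2 \cdot 3} - 18\right) 3 + 14 \left(-8\right) = 422 \left(\frac{1}{2} \cdot \frac{1}{3} - 18\right) 3 - 112 = 422 \left(\frac{1}{6} - 18\right) 3 - 112 = 422 \left(\left(- \frac{107}{6}\right) 3\right) - 112 = 422 \left(- \frac{107}{2}\right) - 112 = -22577 - 112 = -22689$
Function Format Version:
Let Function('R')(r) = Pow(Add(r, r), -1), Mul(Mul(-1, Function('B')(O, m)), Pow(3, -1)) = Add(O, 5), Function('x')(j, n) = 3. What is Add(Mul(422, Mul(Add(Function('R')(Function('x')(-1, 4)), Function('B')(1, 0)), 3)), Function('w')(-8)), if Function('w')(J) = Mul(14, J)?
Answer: -22689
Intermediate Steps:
Function('B')(O, m) = Add(-15, Mul(-3, O)) (Function('B')(O, m) = Mul(-3, Add(O, 5)) = Mul(-3, Add(5, O)) = Add(-15, Mul(-3, O)))
Function('R')(r) = Mul(Rational(1, 2), Pow(r, -1)) (Function('R')(r) = Pow(Mul(2, r), -1) = Mul(Rational(1, 2), Pow(r, -1)))
Add(Mul(422, Mul(Add(Function('R')(Function('x')(-1, 4)), Function('B')(1, 0)), 3)), Function('w')(-8)) = Add(Mul(422, Mul(Add(Mul(Rational(1, 2), Pow(3, -1)), Add(-15, Mul(-3, 1))), 3)), Mul(14, -8)) = Add(Mul(422, Mul(Add(Mul(Rational(1, 2), Rational(1, 3)), Add(-15, -3)), 3)), -112) = Add(Mul(422, Mul(Add(Rational(1, 6), -18), 3)), -112) = Add(Mul(422, Mul(Rational(-107, 6), 3)), -112) = Add(Mul(422, Rational(-107, 2)), -112) = Add(-22577, -112) = -22689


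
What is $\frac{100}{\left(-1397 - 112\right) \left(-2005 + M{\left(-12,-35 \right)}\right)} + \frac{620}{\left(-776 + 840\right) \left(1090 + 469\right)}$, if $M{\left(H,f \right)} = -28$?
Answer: $\frac{478002935}{76523128368} \approx 0.0062465$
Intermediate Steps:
$\frac{100}{\left(-1397 - 112\right) \left(-2005 + M{\left(-12,-35 \right)}\right)} + \frac{620}{\left(-776 + 840\right) \left(1090 + 469\right)} = \frac{100}{\left(-1397 - 112\right) \left(-2005 - 28\right)} + \frac{620}{\left(-776 + 840\right) \left(1090 + 469\right)} = \frac{100}{\left(-1509\right) \left(-2033\right)} + \frac{620}{64 \cdot 1559} = \frac{100}{3067797} + \frac{620}{99776} = 100 \cdot \frac{1}{3067797} + 620 \cdot \frac{1}{99776} = \frac{100}{3067797} + \frac{155}{24944} = \frac{478002935}{76523128368}$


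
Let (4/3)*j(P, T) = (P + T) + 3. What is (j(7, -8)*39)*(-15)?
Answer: -1755/2 ≈ -877.50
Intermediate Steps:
j(P, T) = 9/4 + 3*P/4 + 3*T/4 (j(P, T) = 3*((P + T) + 3)/4 = 3*(3 + P + T)/4 = 9/4 + 3*P/4 + 3*T/4)
(j(7, -8)*39)*(-15) = ((9/4 + (¾)*7 + (¾)*(-8))*39)*(-15) = ((9/4 + 21/4 - 6)*39)*(-15) = ((3/2)*39)*(-15) = (117/2)*(-15) = -1755/2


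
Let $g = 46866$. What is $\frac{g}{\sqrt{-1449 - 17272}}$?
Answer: $- \frac{46866 i \sqrt{18721}}{18721} \approx - 342.53 i$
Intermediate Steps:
$\frac{g}{\sqrt{-1449 - 17272}} = \frac{46866}{\sqrt{-1449 - 17272}} = \frac{46866}{\sqrt{-18721}} = \frac{46866}{i \sqrt{18721}} = 46866 \left(- \frac{i \sqrt{18721}}{18721}\right) = - \frac{46866 i \sqrt{18721}}{18721}$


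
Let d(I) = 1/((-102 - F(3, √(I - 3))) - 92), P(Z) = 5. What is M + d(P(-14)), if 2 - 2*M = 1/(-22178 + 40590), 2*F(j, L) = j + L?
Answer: 5600667049/5629616296 + 2*√2/152879 ≈ 0.99488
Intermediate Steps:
F(j, L) = L/2 + j/2 (F(j, L) = (j + L)/2 = (L + j)/2 = L/2 + j/2)
d(I) = 1/(-391/2 - √(-3 + I)/2) (d(I) = 1/((-102 - (√(I - 3)/2 + (½)*3)) - 92) = 1/((-102 - (√(-3 + I)/2 + 3/2)) - 92) = 1/((-102 - (3/2 + √(-3 + I)/2)) - 92) = 1/((-102 + (-3/2 - √(-3 + I)/2)) - 92) = 1/((-207/2 - √(-3 + I)/2) - 92) = 1/(-391/2 - √(-3 + I)/2))
M = 36823/36824 (M = 1 - 1/(2*(-22178 + 40590)) = 1 - ½/18412 = 1 - ½*1/18412 = 1 - 1/36824 = 36823/36824 ≈ 0.99997)
M + d(P(-14)) = 36823/36824 - 2/(391 + √(-3 + 5)) = 36823/36824 - 2/(391 + √2)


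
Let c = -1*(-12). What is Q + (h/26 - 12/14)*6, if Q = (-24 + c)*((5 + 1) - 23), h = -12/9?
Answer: 18068/91 ≈ 198.55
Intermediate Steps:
c = 12
h = -4/3 (h = -12*1/9 = -4/3 ≈ -1.3333)
Q = 204 (Q = (-24 + 12)*((5 + 1) - 23) = -12*(6 - 23) = -12*(-17) = 204)
Q + (h/26 - 12/14)*6 = 204 + (-4/3/26 - 12/14)*6 = 204 + (-4/3*1/26 - 12*1/14)*6 = 204 + (-2/39 - 6/7)*6 = 204 - 248/273*6 = 204 - 496/91 = 18068/91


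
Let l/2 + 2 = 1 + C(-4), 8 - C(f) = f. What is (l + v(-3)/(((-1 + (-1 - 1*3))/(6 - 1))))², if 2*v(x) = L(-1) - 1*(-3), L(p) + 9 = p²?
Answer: 2401/4 ≈ 600.25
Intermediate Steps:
L(p) = -9 + p²
C(f) = 8 - f
l = 22 (l = -4 + 2*(1 + (8 - 1*(-4))) = -4 + 2*(1 + (8 + 4)) = -4 + 2*(1 + 12) = -4 + 2*13 = -4 + 26 = 22)
v(x) = -5/2 (v(x) = ((-9 + (-1)²) - 1*(-3))/2 = ((-9 + 1) + 3)/2 = (-8 + 3)/2 = (½)*(-5) = -5/2)
(l + v(-3)/(((-1 + (-1 - 1*3))/(6 - 1))))² = (22 - 5*(6 - 1)/(-1 + (-1 - 1*3))/2)² = (22 - 5*5/(-1 + (-1 - 3))/2)² = (22 - 5*5/(-1 - 4)/2)² = (22 - 5/(2*((-5*⅕))))² = (22 - 5/2/(-1))² = (22 - 5/2*(-1))² = (22 + 5/2)² = (49/2)² = 2401/4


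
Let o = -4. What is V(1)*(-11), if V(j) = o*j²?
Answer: 44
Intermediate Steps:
V(j) = -4*j²
V(1)*(-11) = -4*1²*(-11) = -4*1*(-11) = -4*(-11) = 44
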